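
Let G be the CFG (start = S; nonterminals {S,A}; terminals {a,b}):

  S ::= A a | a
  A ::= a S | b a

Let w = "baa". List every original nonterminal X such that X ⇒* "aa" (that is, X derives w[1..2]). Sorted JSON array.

Convert to CNF:
  S -> A T0 | a
  A -> T0 S | T1 T0
  T0 -> a
  T1 -> b

CYK table (by increasing span) — only the sub-triangle for w[1..2]:
  cell(1,1) a: {S,T0}  orig:{S}
  cell(2,2) a: {S,T0}  orig:{S}
  cell(1,2) aa: {A}

Original NTs in T[1,2] deriving "aa": ["A"]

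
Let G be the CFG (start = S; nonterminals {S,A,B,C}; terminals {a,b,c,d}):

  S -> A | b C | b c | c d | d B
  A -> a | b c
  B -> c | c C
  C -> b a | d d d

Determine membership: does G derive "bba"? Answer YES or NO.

Convert to CNF:
  S -> T0 C | T0 T1 | T1 T3 | T3 B | a
  A -> T0 T1 | a
  B -> T1 C | c
  C -> T0 T2 | T3 X4
  T0 -> b
  T1 -> c
  T2 -> a
  T3 -> d
  X4 -> T3 T3

CYK fill:
  T[0,0] 'b' = {T0}  orig:{}
  T[1,1] 'b' = {T0}  orig:{}
  T[2,2] 'a' = {A,S,T2}  orig:{A,S}
  T[0,1] 'bb' = ∅
  T[1,2] 'ba' = {C}
  T[0,2] 'bba' = {S}

S ∈ T[0,2] ⇒ YES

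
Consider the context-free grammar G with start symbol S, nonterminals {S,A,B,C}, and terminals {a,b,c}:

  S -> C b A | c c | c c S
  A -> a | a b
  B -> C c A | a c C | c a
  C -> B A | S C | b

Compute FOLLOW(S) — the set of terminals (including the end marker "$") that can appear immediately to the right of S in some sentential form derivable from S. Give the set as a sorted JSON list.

Compute FIRST by fixpoint:
round 1:
  A via A→a: +{a}
  B via B→a c C: +{a}
  B via B→c a: +{c}
  C via C→B A: +{a,c}
  C via C→b: +{b}
  S via S→C b A: +{a,b,c}
  S: {a,b,c}  A: {a}  B: {a,c}  C: {a,b,c}
round 2:
  B via B→C c A: +{b}
  S: {a,b,c}  A: {a}  B: {a,b,c}  C: {a,b,c}
round 3: (stable)
  S: {a,b,c}  A: {a}  B: {a,b,c}  C: {a,b,c}

Compute FOLLOW by fixpoint:
FOLLOW(S) := {$}
[1]
  B→C c A: FOLLOW(C) ⊇ FIRST(c) = {c}; new: +{c}
  C→B A: FOLLOW(B) ⊇ FIRST(A) = {a}; new: +{a}
  C→B A: FOLLOW(A) ⊇ FOLLOW(C) ⊇ {c}; new: +{c}
  C→S C: FOLLOW(S) ⊇ FIRST(C) = {a,b,c}; new: +{a,b,c}
  S→C b A: FOLLOW(C) ⊇ FIRST(b) = {b}; new: +{b}
  S→C b A: FOLLOW(A) ⊇ FOLLOW(S) ⊇ {$,a,b,c}; new: +{$,a,b}
  FOLLOW[S]={$,a,b,c}  FOLLOW[A]={$,a,b,c}  FOLLOW[B]={a}  FOLLOW[C]={b,c}
[2]
  B→a c C: FOLLOW(C) ⊇ FOLLOW(B) ⊇ {a}; new: +{a}
  FOLLOW[S]={$,a,b,c}  FOLLOW[A]={$,a,b,c}  FOLLOW[B]={a}  FOLLOW[C]={a,b,c}
[3] done
  FOLLOW[S]={$,a,b,c}  FOLLOW[A]={$,a,b,c}  FOLLOW[B]={a}  FOLLOW[C]={a,b,c}

FOLLOW(S) = ["$", "a", "b", "c"]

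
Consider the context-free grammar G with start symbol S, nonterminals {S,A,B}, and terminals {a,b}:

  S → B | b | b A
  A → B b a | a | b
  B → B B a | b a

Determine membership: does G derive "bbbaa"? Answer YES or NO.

CNF form of G:
  S -> B X4 | T0 A | T0 T1 | b
  A -> B X2 | a | b
  B -> B X3 | T0 T1
  T0 -> b
  T1 -> a
  X2 -> T0 T1
  X3 -> B T1
  X4 -> B T1

Fill CYK table bottom-up:
  T[0,0] 'b' = {A,S,T0}  orig:{A,S}
  T[1,1] 'b' = {A,S,T0}  orig:{A,S}
  T[2,2] 'b' = {A,S,T0}  orig:{A,S}
  T[3,3] 'a' = {A,T1}  orig:{A}
  T[4,4] 'a' = {A,T1}  orig:{A}
  T[0,1] 'bb' = {S}
  T[1,2] 'bb' = {S}
  T[2,3] 'ba' = {B,S,X2}  orig:{B,S}
  T[3,4] 'aa' = ∅
  T[0,2] 'bbb' = ∅
  T[1,3] 'bba' = ∅
  T[2,4] 'baa' = {X3,X4}  orig:{}
  T[0,3] 'bbba' = ∅
  T[1,4] 'bbaa' = ∅
  T[0,4] 'bbbaa' = ∅

S ∉ T[0,4] ⇒ NO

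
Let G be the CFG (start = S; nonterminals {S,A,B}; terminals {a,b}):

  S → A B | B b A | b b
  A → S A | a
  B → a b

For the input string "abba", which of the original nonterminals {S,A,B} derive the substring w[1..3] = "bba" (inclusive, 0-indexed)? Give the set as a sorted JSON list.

Convert to CNF:
  S -> A B | B X2 | T1 T1
  A -> S A | a
  B -> T0 T1
  T0 -> a
  T1 -> b
  X2 -> T1 A

CYK fill, restricted to cells inside w[1..3]:
  [1..1]={T1}  "b"  orig:{}
  [2..2]={T1}  "b"  orig:{}
  [3..3]={A,T0}  "a"  orig:{A}
  [1..2]={S}  "bb"
  [2..3]={X2}  "ba"  orig:{}
  [1..3]={A}  "bba"

Original NTs in T[1,3] deriving "bba": ["A"]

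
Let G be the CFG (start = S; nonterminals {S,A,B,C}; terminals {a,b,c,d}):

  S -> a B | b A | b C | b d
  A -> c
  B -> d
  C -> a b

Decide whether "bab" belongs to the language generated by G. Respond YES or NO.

CNF form of G:
  S -> T0 B | T1 A | T1 C | T1 T2
  A -> c
  B -> d
  C -> T0 T1
  T0 -> a
  T1 -> b
  T2 -> d

CYK fill:
  cell(0,0) b: {T1}  orig:{}
  cell(1,1) a: {T0}  orig:{}
  cell(2,2) b: {T1}  orig:{}
  cell(0,1) ba: ∅
  cell(1,2) ab: {C}
  cell(0,2) bab: {S}

S ∈ T[0,2] ⇒ YES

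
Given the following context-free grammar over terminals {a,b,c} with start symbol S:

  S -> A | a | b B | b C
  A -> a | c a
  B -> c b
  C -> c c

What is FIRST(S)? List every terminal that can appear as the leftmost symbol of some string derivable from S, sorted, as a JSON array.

Compute FIRST by fixpoint:
pass 1:
  A via A→a: +{a}
  A via A→c a: +{c}
  B via B→c b: +{c}
  C via C→c c: +{c}
  S via S→A: +{a,c}
  S via S→b B: +{b}
  S: {a,b,c}  A: {a,c}  B: {c}  C: {c}
pass 2: (stable)
  S: {a,b,c}  A: {a,c}  B: {c}  C: {c}

FIRST(S) = ["a", "b", "c"]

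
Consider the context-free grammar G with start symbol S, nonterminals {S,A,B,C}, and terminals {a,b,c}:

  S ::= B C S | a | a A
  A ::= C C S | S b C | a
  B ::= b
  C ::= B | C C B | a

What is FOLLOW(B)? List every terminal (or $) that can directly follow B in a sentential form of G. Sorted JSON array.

Compute FIRST by fixpoint:
iter 1:
  A via A→a: +{a}
  B via B→b: +{b}
  C via C→B: +{b}
  C via C→a: +{a}
  S via S→B C S: +{b}
  S via S→a: +{a}
  FIRST(S)={a,b}  FIRST(A)={a}  FIRST(B)={b}  FIRST(C)={a,b}
iter 2:
  A via A→C C S: +{b}
  FIRST(S)={a,b}  FIRST(A)={a,b}  FIRST(B)={b}  FIRST(C)={a,b}
iter 3: — fixpoint
  FIRST(S)={a,b}  FIRST(A)={a,b}  FIRST(B)={b}  FIRST(C)={a,b}

FOLLOW iteration:
initialize: $ ∈ FOLLOW(S)
pass 1:
  A→C C S: FOLLOW(C) ⊇ FIRST(C) = {a,b}; new: +{a,b}
  A→S b C: FOLLOW(S) ⊇ FIRST(b) = {b}; new: +{b}
  C→B: FOLLOW(B) ⊇ FOLLOW(C) ⊇ {a,b}; new: +{a,b}
  S→a A: FOLLOW(A) ⊇ FOLLOW(S) ⊇ {$,b}; new: +{$,b}
  FOLLOW[S]={$,b}  FOLLOW[A]={$,b}  FOLLOW[B]={a,b}  FOLLOW[C]={a,b}
pass 2:
  A→S b C: FOLLOW(C) ⊇ FOLLOW(A) ⊇ {$,b}; new: +{$}
  C→B: FOLLOW(B) ⊇ FOLLOW(C) ⊇ {$,a,b}; new: +{$}
  FOLLOW[S]={$,b}  FOLLOW[A]={$,b}  FOLLOW[B]={$,a,b}  FOLLOW[C]={$,a,b}
pass 3: done
  FOLLOW[S]={$,b}  FOLLOW[A]={$,b}  FOLLOW[B]={$,a,b}  FOLLOW[C]={$,a,b}

FOLLOW(B) = ["$", "a", "b"]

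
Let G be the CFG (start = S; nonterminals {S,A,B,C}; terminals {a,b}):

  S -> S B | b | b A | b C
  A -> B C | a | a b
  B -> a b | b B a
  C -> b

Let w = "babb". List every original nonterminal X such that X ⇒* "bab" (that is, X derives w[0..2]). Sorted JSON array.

CNF form of G:
  S -> S B | T1 A | T1 C | b
  A -> B C | T0 T1 | a
  B -> T0 T1 | T1 X2
  C -> b
  T0 -> a
  T1 -> b
  X2 -> B T0

CYK table (by increasing span) — only the sub-triangle for w[0..2]:
  cell(0,0) b: {C,S,T1}  orig:{C,S}
  cell(1,1) a: {A,T0}  orig:{A}
  cell(2,2) b: {C,S,T1}  orig:{C,S}
  cell(0,1) ba: {S}
  cell(1,2) ab: {A,B}
  cell(0,2) bab: {S}

Original NTs in T[0,2] deriving "bab": ["S"]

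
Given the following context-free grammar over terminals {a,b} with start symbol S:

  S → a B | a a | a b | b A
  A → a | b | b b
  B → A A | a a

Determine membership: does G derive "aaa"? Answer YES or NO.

Convert to CNF:
  S -> T0 A | T1 B | T1 T0 | T1 T1
  A -> T0 T0 | a | b
  B -> A A | T1 T1
  T0 -> b
  T1 -> a

CYK fill:
  T[0,0] 'a' = {A,T1}  orig:{A}
  T[1,1] 'a' = {A,T1}  orig:{A}
  T[2,2] 'a' = {A,T1}  orig:{A}
  T[0,1] 'aa' = {B,S}
  T[1,2] 'aa' = {B,S}
  T[0,2] 'aaa' = {S}

S ∈ T[0,2] ⇒ YES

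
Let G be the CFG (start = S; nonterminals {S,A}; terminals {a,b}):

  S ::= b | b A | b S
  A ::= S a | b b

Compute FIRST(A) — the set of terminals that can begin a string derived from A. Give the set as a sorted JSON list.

Compute FIRST by fixpoint:
pass 1:
  A via A→b b: +{b}
  S via S→b: +{b}
  S: {b}  A: {b}
pass 2: (no change)
  S: {b}  A: {b}

FIRST(A) = ["b"]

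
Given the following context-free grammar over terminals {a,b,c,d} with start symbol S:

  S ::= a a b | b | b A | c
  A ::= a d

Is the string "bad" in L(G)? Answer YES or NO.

CNF form of G:
  S -> T0 X3 | T2 A | b | c
  A -> T0 T1
  T0 -> a
  T1 -> d
  T2 -> b
  X3 -> T0 T2

CYK fill:
  T[0,0] 'b' = {S,T2}  orig:{S}
  T[1,1] 'a' = {T0}  orig:{}
  T[2,2] 'd' = {T1}  orig:{}
  T[0,1] 'ba' = ∅
  T[1,2] 'ad' = {A}
  T[0,2] 'bad' = {S}

S ∈ T[0,2] ⇒ YES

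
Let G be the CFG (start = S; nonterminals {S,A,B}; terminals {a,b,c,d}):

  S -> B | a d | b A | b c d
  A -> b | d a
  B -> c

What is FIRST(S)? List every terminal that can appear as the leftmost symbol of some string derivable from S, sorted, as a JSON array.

FIRST sets, iterate to fixpoint:
[1]
  A via A→b: +{b}
  A via A→d a: +{d}
  B via B→c: +{c}
  S via S→B: +{c}
  S via S→a d: +{a}
  S via S→b A: +{b}
  S: {a,b,c}  A: {b,d}  B: {c}
[2] (stable)
  S: {a,b,c}  A: {b,d}  B: {c}

FIRST(S) = ["a", "b", "c"]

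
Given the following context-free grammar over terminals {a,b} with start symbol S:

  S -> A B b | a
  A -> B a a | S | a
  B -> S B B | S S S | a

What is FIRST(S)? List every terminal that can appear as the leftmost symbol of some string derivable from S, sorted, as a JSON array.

FIRST sets, iterate to fixpoint:
[1]
  A via A→a: +{a}
  B via B→a: +{a}
  S via S→A B b: +{a}
  FIRST(S)={a}  FIRST(A)={a}  FIRST(B)={a}
[2] (no change)
  FIRST(S)={a}  FIRST(A)={a}  FIRST(B)={a}

FIRST(S) = ["a"]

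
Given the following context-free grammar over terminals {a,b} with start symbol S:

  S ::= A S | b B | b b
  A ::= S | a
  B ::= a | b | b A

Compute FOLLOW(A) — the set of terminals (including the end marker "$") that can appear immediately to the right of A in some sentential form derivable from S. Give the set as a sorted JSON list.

Compute FIRST by fixpoint:
iter 1:
  A via A→a: +{a}
  B via B→a: +{a}
  B via B→b: +{b}
  S via S→A S: +{a}
  S via S→b B: +{b}
  S: {a,b}  A: {a}  B: {a,b}
iter 2:
  A via A→S: +{b}
  S: {a,b}  A: {a,b}  B: {a,b}
iter 3: (stable)
  S: {a,b}  A: {a,b}  B: {a,b}

FOLLOW iteration:
seed FOLLOW(S) with $
[1]
  S→A S: FOLLOW(A) ⊇ FIRST(S) = {a,b}; new: +{a,b}
  S→b B: FOLLOW(B) ⊇ FOLLOW(S) ⊇ {$}; new: +{$}
  FOLLOW[S]={$}  FOLLOW[A]={a,b}  FOLLOW[B]={$}
[2]
  A→S: FOLLOW(S) ⊇ FOLLOW(A) ⊇ {a,b}; new: +{a,b}
  B→b A: FOLLOW(A) ⊇ FOLLOW(B) ⊇ {$}; new: +{$}
  S→b B: FOLLOW(B) ⊇ FOLLOW(S) ⊇ {$,a,b}; new: +{a,b}
  FOLLOW[S]={$,a,b}  FOLLOW[A]={$,a,b}  FOLLOW[B]={$,a,b}
[3] (no change)
  FOLLOW[S]={$,a,b}  FOLLOW[A]={$,a,b}  FOLLOW[B]={$,a,b}

FOLLOW(A) = ["$", "a", "b"]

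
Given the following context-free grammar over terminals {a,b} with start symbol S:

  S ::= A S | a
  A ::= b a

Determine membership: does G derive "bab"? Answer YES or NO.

CNF form of G:
  S -> A S | a
  A -> T0 T1
  T0 -> b
  T1 -> a

Fill CYK table bottom-up:
  T[0,0] 'b' = {T0}  orig:{}
  T[1,1] 'a' = {S,T1}  orig:{S}
  T[2,2] 'b' = {T0}  orig:{}
  T[0,1] 'ba' = {A}
  T[1,2] 'ab' = ∅
  T[0,2] 'bab' = ∅

S ∉ T[0,2] ⇒ NO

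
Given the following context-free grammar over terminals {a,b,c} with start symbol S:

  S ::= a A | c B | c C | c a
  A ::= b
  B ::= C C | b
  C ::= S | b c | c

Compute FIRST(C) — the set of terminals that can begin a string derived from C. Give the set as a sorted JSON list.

Compute FIRST by fixpoint:
iter 1:
  A via A→b: +{b}
  B via B→b: +{b}
  C via C→b c: +{b}
  C via C→c: +{c}
  S via S→a A: +{a}
  S via S→c B: +{c}
  FIRST[S]={a,c}  FIRST[A]={b}  FIRST[B]={b}  FIRST[C]={b,c}
iter 2:
  B via B→C C: +{c}
  C via C→S: +{a}
  FIRST[S]={a,c}  FIRST[A]={b}  FIRST[B]={b,c}  FIRST[C]={a,b,c}
iter 3:
  B via B→C C: +{a}
  FIRST[S]={a,c}  FIRST[A]={b}  FIRST[B]={a,b,c}  FIRST[C]={a,b,c}
iter 4: (stable)
  FIRST[S]={a,c}  FIRST[A]={b}  FIRST[B]={a,b,c}  FIRST[C]={a,b,c}

FIRST(C) = ["a", "b", "c"]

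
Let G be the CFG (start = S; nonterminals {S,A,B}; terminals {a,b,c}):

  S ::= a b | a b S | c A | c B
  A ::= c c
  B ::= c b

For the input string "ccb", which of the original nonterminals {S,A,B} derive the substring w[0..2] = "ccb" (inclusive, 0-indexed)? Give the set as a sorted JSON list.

CNF form of G:
  S -> T0 A | T0 B | T2 T1 | T2 X3
  A -> T0 T0
  B -> T0 T1
  T0 -> c
  T1 -> b
  T2 -> a
  X3 -> T1 S

Fill CYK table bottom-up, restricted to cells inside w[0..2]:
  [0..0]={T0}  "c"  orig:{}
  [1..1]={T0}  "c"  orig:{}
  [2..2]={T1}  "b"  orig:{}
  [0..1]={A}  "cc"
  [1..2]={B}  "cb"
  [0..2]={S}  "ccb"

Original NTs in T[0,2] deriving "ccb": ["S"]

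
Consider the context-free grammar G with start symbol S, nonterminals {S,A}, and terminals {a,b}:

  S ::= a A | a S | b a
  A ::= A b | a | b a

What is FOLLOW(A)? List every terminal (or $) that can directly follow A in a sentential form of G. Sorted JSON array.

FIRST sets, iterate to fixpoint:
iter 1:
  A via A→a: +{a}
  A via A→b a: +{b}
  S via S→a A: +{a}
  S via S→b a: +{b}
  FIRST[S]={a,b}  FIRST[A]={a,b}
iter 2: (no change)
  FIRST[S]={a,b}  FIRST[A]={a,b}

Compute FOLLOW by fixpoint:
seed FOLLOW(S) with $
round 1:
  A→A b: FOLLOW(A) ⊇ FIRST(b) = {b}; new: +{b}
  S→a A: FOLLOW(A) ⊇ FOLLOW(S) ⊇ {$}; new: +{$}
  FOLLOW(S)={$}  FOLLOW(A)={$,b}
round 2: done
  FOLLOW(S)={$}  FOLLOW(A)={$,b}

FOLLOW(A) = ["$", "b"]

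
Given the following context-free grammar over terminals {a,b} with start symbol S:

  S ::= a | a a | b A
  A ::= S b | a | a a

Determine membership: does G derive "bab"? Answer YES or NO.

CNF form of G:
  S -> T0 A | T1 T1 | a
  A -> S T0 | T1 T1 | a
  T0 -> b
  T1 -> a

Fill CYK table bottom-up:
  T[0,0] 'b' = {T0}  orig:{}
  T[1,1] 'a' = {A,S,T1}  orig:{A,S}
  T[2,2] 'b' = {T0}  orig:{}
  T[0,1] 'ba' = {S}
  T[1,2] 'ab' = {A}
  T[0,2] 'bab' = {A,S}

S ∈ T[0,2] ⇒ YES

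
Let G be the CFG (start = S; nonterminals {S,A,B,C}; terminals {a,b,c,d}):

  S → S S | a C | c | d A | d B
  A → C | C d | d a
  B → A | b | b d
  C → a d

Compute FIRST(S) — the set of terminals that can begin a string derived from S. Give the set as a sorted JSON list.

Compute FIRST by fixpoint:
pass 1:
  A via A→d a: +{d}
  B via B→A: +{d}
  B via B→b: +{b}
  C via C→a d: +{a}
  S via S→a C: +{a}
  S via S→c: +{c}
  S via S→d A: +{d}
  FIRST(S)={a,c,d}  FIRST(A)={d}  FIRST(B)={b,d}  FIRST(C)={a}
pass 2:
  A via A→C: +{a}
  B via B→A: +{a}
  FIRST(S)={a,c,d}  FIRST(A)={a,d}  FIRST(B)={a,b,d}  FIRST(C)={a}
pass 3: done
  FIRST(S)={a,c,d}  FIRST(A)={a,d}  FIRST(B)={a,b,d}  FIRST(C)={a}

FIRST(S) = ["a", "c", "d"]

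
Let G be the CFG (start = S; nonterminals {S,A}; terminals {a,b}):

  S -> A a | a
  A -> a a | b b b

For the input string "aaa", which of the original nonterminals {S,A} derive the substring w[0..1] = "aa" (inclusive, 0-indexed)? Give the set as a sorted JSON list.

CNF form of G:
  S -> A T0 | a
  A -> T0 T0 | T1 X2
  T0 -> a
  T1 -> b
  X2 -> T1 T1

CYK table (by increasing span), restricted to cells inside w[0..1]:
  cell(0,0) a: {S,T0}  orig:{S}
  cell(1,1) a: {S,T0}  orig:{S}
  cell(0,1) aa: {A}

Original NTs in T[0,1] deriving "aa": ["A"]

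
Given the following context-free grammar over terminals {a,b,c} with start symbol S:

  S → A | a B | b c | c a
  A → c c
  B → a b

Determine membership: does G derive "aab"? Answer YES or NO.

CNF form of G:
  S -> T0 T0 | T0 T1 | T1 B | T2 T0
  A -> T0 T0
  B -> T1 T2
  T0 -> c
  T1 -> a
  T2 -> b

Fill CYK table bottom-up:
  [0..0]={T1}  "a"  orig:{}
  [1..1]={T1}  "a"  orig:{}
  [2..2]={T2}  "b"  orig:{}
  [0..1]=∅  "aa"
  [1..2]={B}  "ab"
  [0..2]={S}  "aab"

S ∈ T[0,2] ⇒ YES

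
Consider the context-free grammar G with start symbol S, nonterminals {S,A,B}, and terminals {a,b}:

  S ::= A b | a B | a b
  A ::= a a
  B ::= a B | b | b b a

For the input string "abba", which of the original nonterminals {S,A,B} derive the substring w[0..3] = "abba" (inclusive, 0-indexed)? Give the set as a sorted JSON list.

Convert to CNF:
  S -> A T1 | T0 B | T0 T1
  A -> T0 T0
  B -> T0 B | T1 X2 | b
  T0 -> a
  T1 -> b
  X2 -> T1 T0

CYK table (by increasing span) (cells [i..j] with 0 ≤ i ≤ j ≤ 3 only):
  T[0,0] 'a' = {T0}  orig:{}
  T[1,1] 'b' = {B,T1}  orig:{B}
  T[2,2] 'b' = {B,T1}  orig:{B}
  T[3,3] 'a' = {T0}  orig:{}
  T[0,1] 'ab' = {B,S}
  T[1,2] 'bb' = ∅
  T[2,3] 'ba' = {X2}  orig:{}
  T[0,2] 'abb' = ∅
  T[1,3] 'bba' = {B}
  T[0,3] 'abba' = {B,S}

Original NTs in T[0,3] deriving "abba": ["B", "S"]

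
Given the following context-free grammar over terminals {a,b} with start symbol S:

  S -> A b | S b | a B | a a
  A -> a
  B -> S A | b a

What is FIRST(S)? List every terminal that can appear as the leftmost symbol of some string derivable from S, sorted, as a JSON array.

FIRST iteration:
round 1:
  A via A→a: +{a}
  B via B→b a: +{b}
  S via S→A b: +{a}
  FIRST[S]={a}  FIRST[A]={a}  FIRST[B]={b}
round 2:
  B via B→S A: +{a}
  FIRST[S]={a}  FIRST[A]={a}  FIRST[B]={a,b}
round 3: (no change)
  FIRST[S]={a}  FIRST[A]={a}  FIRST[B]={a,b}

FIRST(S) = ["a"]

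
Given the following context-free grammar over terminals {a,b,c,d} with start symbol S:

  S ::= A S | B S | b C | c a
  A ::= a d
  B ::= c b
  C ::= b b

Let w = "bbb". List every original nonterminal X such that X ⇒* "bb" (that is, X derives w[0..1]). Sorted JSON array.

CNF form of G:
  S -> A S | B S | T2 T0 | T3 C
  A -> T0 T1
  B -> T2 T3
  C -> T3 T3
  T0 -> a
  T1 -> d
  T2 -> c
  T3 -> b

CYK table (by increasing span) (cells [i..j] with 0 ≤ i ≤ j ≤ 1 only):
  cell(0,0) b: {T3}  orig:{}
  cell(1,1) b: {T3}  orig:{}
  cell(0,1) bb: {C}

Original NTs in T[0,1] deriving "bb": ["C"]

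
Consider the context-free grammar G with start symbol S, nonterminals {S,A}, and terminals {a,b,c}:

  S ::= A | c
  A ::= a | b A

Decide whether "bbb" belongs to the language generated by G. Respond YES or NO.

Convert to CNF:
  S -> T0 A | a | c
  A -> T0 A | a
  T0 -> b

Fill CYK table bottom-up:
  T[0,0] 'b' = {T0}  orig:{}
  T[1,1] 'b' = {T0}  orig:{}
  T[2,2] 'b' = {T0}  orig:{}
  T[0,1] 'bb' = ∅
  T[1,2] 'bb' = ∅
  T[0,2] 'bbb' = ∅

S ∉ T[0,2] ⇒ NO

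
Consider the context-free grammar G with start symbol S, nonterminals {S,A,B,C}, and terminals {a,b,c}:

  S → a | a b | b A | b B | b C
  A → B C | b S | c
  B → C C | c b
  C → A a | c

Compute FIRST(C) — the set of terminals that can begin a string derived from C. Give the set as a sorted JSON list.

FIRST iteration:
pass 1:
  A via A→b S: +{b}
  A via A→c: +{c}
  B via B→c b: +{c}
  C via C→A a: +{b,c}
  S via S→a: +{a}
  S via S→b A: +{b}
  S: {a,b}  A: {b,c}  B: {c}  C: {b,c}
pass 2:
  B via B→C C: +{b}
  S: {a,b}  A: {b,c}  B: {b,c}  C: {b,c}
pass 3: (no change)
  S: {a,b}  A: {b,c}  B: {b,c}  C: {b,c}

FIRST(C) = ["b", "c"]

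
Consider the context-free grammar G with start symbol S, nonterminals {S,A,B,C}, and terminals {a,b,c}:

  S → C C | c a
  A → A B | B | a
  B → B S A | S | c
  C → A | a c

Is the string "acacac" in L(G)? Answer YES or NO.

CNF form of G:
  S -> C C | T0 T1
  A -> A B | B X2 | C C | T0 T1 | a | c
  B -> B X3 | C C | T0 T1 | c
  C -> A B | B X4 | C C | T0 T1 | T1 T0 | a | c
  T0 -> c
  T1 -> a
  X2 -> S A
  X3 -> S A
  X4 -> S A

CYK table (by increasing span):
  cell(0,0) a: {A,C,T1}  orig:{A,C}
  cell(1,1) c: {A,B,C,T0}  orig:{A,B,C}
  cell(2,2) a: {A,C,T1}  orig:{A,C}
  cell(3,3) c: {A,B,C,T0}  orig:{A,B,C}
  cell(4,4) a: {A,C,T1}  orig:{A,C}
  cell(5,5) c: {A,B,C,T0}  orig:{A,B,C}
  cell(0,1) ac: {A,B,C,S}
  cell(1,2) ca: {A,B,C,S}
  cell(2,3) ac: {A,B,C,S}
  cell(3,4) ca: {A,B,C,S}
  cell(4,5) ac: {A,B,C,S}
  cell(0,2) aca: {A,B,C,S,X2,X3,X4}  orig:{A,B,C,S}
  cell(1,3) cac: {A,B,C,S,X2,X3,X4}  orig:{A,B,C,S}
  cell(2,4) aca: {A,B,C,S,X2,X3,X4}  orig:{A,B,C,S}
  cell(3,5) cac: {A,B,C,S,X2,X3,X4}  orig:{A,B,C,S}
  cell(0,3) acac: {A,B,C,S,X2,X3,X4}  orig:{A,B,C,S}
  cell(1,4) caca: {A,B,C,S,X2,X3,X4}  orig:{A,B,C,S}
  cell(2,5) acac: {A,B,C,S,X2,X3,X4}  orig:{A,B,C,S}
  cell(0,4) acaca: {A,B,C,S,X2,X3,X4}  orig:{A,B,C,S}
  cell(1,5) cacac: {A,B,C,S,X2,X3,X4}  orig:{A,B,C,S}
  cell(0,5) acacac: {A,B,C,S,X2,X3,X4}  orig:{A,B,C,S}

S ∈ T[0,5] ⇒ YES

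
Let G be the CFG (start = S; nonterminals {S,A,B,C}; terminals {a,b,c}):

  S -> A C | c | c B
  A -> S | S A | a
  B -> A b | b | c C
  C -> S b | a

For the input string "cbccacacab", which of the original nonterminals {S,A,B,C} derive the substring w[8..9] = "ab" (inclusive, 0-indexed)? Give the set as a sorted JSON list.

Convert to CNF:
  S -> A C | T0 B | c
  A -> A C | S A | T0 B | a | c
  B -> A T1 | T0 C | b
  C -> S T1 | a
  T0 -> c
  T1 -> b

CYK table (by increasing span), restricted to cells inside w[8..9]:
  T[8,8] 'a' = {A,C}
  T[9,9] 'b' = {B,T1}  orig:{B}
  T[8,9] 'ab' = {B}

Original NTs in T[8,9] deriving "ab": ["B"]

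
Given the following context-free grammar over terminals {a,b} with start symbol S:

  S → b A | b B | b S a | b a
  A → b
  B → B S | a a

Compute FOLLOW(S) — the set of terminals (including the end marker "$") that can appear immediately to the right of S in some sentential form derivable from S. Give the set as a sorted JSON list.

FIRST sets, iterate to fixpoint:
round 1:
  A via A→b: +{b}
  B via B→a a: +{a}
  S via S→b A: +{b}
  FIRST(S)={b}  FIRST(A)={b}  FIRST(B)={a}
round 2: — fixpoint
  FIRST(S)={b}  FIRST(A)={b}  FIRST(B)={a}

FOLLOW iteration:
seed FOLLOW(S) with $
round 1:
  B→B S: FOLLOW(B) ⊇ FIRST(S) = {b}; new: +{b}
  B→B S: FOLLOW(S) ⊇ FOLLOW(B) ⊇ {b}; new: +{b}
  S→b A: FOLLOW(A) ⊇ FOLLOW(S) ⊇ {$,b}; new: +{$,b}
  S→b B: FOLLOW(B) ⊇ FOLLOW(S) ⊇ {$,b}; new: +{$}
  S→b S a: FOLLOW(S) ⊇ FIRST(a) = {a}; new: +{a}
  FOLLOW[S]={$,a,b}  FOLLOW[A]={$,b}  FOLLOW[B]={$,b}
round 2:
  S→b A: FOLLOW(A) ⊇ FOLLOW(S) ⊇ {$,a,b}; new: +{a}
  S→b B: FOLLOW(B) ⊇ FOLLOW(S) ⊇ {$,a,b}; new: +{a}
  FOLLOW[S]={$,a,b}  FOLLOW[A]={$,a,b}  FOLLOW[B]={$,a,b}
round 3: done
  FOLLOW[S]={$,a,b}  FOLLOW[A]={$,a,b}  FOLLOW[B]={$,a,b}

FOLLOW(S) = ["$", "a", "b"]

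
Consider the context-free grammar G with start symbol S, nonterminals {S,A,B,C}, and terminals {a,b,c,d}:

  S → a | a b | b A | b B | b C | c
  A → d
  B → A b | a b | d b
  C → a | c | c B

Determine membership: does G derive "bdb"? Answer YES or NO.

Convert to CNF:
  S -> T0 A | T0 B | T0 C | T1 T0 | a | c
  A -> d
  B -> A T0 | T1 T0 | T2 T0
  C -> T3 B | a | c
  T0 -> b
  T1 -> a
  T2 -> d
  T3 -> c

Fill CYK table bottom-up:
  T[0,0] 'b' = {T0}  orig:{}
  T[1,1] 'd' = {A,T2}  orig:{A}
  T[2,2] 'b' = {T0}  orig:{}
  T[0,1] 'bd' = {S}
  T[1,2] 'db' = {B}
  T[0,2] 'bdb' = {S}

S ∈ T[0,2] ⇒ YES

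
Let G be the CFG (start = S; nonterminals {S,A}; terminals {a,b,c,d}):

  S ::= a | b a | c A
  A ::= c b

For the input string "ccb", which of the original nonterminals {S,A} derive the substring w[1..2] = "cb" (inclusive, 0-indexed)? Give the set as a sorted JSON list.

Convert to CNF:
  S -> T0 A | T1 T2 | a
  A -> T0 T1
  T0 -> c
  T1 -> b
  T2 -> a

CYK fill, restricted to cells inside w[1..2]:
  T[1,1] 'c' = {T0}  orig:{}
  T[2,2] 'b' = {T1}  orig:{}
  T[1,2] 'cb' = {A}

Original NTs in T[1,2] deriving "cb": ["A"]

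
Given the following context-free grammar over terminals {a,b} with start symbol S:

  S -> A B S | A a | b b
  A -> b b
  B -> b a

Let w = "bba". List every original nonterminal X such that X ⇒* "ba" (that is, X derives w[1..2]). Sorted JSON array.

CNF form of G:
  S -> A T1 | A X2 | T0 T0
  A -> T0 T0
  B -> T0 T1
  T0 -> b
  T1 -> a
  X2 -> B S

Fill CYK table bottom-up — only the sub-triangle for w[1..2]:
  T[1,1] 'b' = {T0}  orig:{}
  T[2,2] 'a' = {T1}  orig:{}
  T[1,2] 'ba' = {B}

Original NTs in T[1,2] deriving "ba": ["B"]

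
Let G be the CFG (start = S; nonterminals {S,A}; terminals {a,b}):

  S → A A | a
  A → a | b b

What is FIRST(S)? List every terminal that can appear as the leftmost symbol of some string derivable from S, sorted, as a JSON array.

FIRST sets, iterate to fixpoint:
round 1:
  A via A→a: +{a}
  A via A→b b: +{b}
  S via S→A A: +{a,b}
  FIRST(S)={a,b}  FIRST(A)={a,b}
round 2: (no change)
  FIRST(S)={a,b}  FIRST(A)={a,b}

FIRST(S) = ["a", "b"]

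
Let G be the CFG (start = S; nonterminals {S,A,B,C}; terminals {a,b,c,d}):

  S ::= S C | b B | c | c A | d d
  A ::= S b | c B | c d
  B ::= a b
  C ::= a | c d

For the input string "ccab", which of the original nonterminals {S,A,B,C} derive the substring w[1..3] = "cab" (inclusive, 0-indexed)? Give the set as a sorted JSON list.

Convert to CNF:
  S -> S C | T0 B | T1 A | T2 T2 | c
  A -> S T0 | T1 B | T1 T2
  B -> T3 T0
  C -> T1 T2 | a
  T0 -> b
  T1 -> c
  T2 -> d
  T3 -> a

Fill CYK table bottom-up (cells [i..j] with 1 ≤ i ≤ j ≤ 3 only):
  T[1,1] 'c' = {S,T1}  orig:{S}
  T[2,2] 'a' = {C,T3}  orig:{C}
  T[3,3] 'b' = {T0}  orig:{}
  T[1,2] 'ca' = {S}
  T[2,3] 'ab' = {B}
  T[1,3] 'cab' = {A}

Original NTs in T[1,3] deriving "cab": ["A"]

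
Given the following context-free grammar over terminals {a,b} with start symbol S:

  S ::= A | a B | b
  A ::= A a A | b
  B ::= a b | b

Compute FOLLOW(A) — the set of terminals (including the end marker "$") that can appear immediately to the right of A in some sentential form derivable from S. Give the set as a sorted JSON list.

FIRST iteration:
iter 1:
  A via A→b: +{b}
  B via B→a b: +{a}
  B via B→b: +{b}
  S via S→A: +{b}
  S via S→a B: +{a}
  S: {a,b}  A: {b}  B: {a,b}
iter 2: — fixpoint
  S: {a,b}  A: {b}  B: {a,b}

Compute FOLLOW by fixpoint:
seed FOLLOW(S) with $
round 1:
  A→A a A: FOLLOW(A) ⊇ FIRST(a) = {a}; new: +{a}
  S→A: FOLLOW(A) ⊇ FOLLOW(S) ⊇ {$}; new: +{$}
  S→a B: FOLLOW(B) ⊇ FOLLOW(S) ⊇ {$}; new: +{$}
  FOLLOW[S]={$}  FOLLOW[A]={$,a}  FOLLOW[B]={$}
round 2: (stable)
  FOLLOW[S]={$}  FOLLOW[A]={$,a}  FOLLOW[B]={$}

FOLLOW(A) = ["$", "a"]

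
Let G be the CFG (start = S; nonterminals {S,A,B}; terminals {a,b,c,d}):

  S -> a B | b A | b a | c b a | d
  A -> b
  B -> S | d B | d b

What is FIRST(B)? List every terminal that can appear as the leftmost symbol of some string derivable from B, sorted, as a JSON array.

Compute FIRST by fixpoint:
pass 1:
  A via A→b: +{b}
  B via B→d B: +{d}
  S via S→a B: +{a}
  S via S→b A: +{b}
  S via S→c b a: +{c}
  S via S→d: +{d}
  S: {a,b,c,d}  A: {b}  B: {d}
pass 2:
  B via B→S: +{a,b,c}
  S: {a,b,c,d}  A: {b}  B: {a,b,c,d}
pass 3: — fixpoint
  S: {a,b,c,d}  A: {b}  B: {a,b,c,d}

FIRST(B) = ["a", "b", "c", "d"]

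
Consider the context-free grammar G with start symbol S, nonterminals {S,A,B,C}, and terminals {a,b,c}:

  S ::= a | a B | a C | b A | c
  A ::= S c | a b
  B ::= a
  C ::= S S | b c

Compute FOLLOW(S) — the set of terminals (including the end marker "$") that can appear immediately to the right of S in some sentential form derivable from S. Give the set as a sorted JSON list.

FIRST iteration:
iter 1:
  A via A→a b: +{a}
  B via B→a: +{a}
  C via C→b c: +{b}
  S via S→a: +{a}
  S via S→b A: +{b}
  S via S→c: +{c}
  FIRST(S)={a,b,c}  FIRST(A)={a}  FIRST(B)={a}  FIRST(C)={b}
iter 2:
  A via A→S c: +{b,c}
  C via C→S S: +{a,c}
  FIRST(S)={a,b,c}  FIRST(A)={a,b,c}  FIRST(B)={a}  FIRST(C)={a,b,c}
iter 3: — fixpoint
  FIRST(S)={a,b,c}  FIRST(A)={a,b,c}  FIRST(B)={a}  FIRST(C)={a,b,c}

Compute FOLLOW by fixpoint:
FOLLOW(S) := {$}
[1]
  A→S c: FOLLOW(S) ⊇ FIRST(c) = {c}; new: +{c}
  C→S S: FOLLOW(S) ⊇ FIRST(S) = {a,b,c}; new: +{a,b}
  S→a B: FOLLOW(B) ⊇ FOLLOW(S) ⊇ {$,a,b,c}; new: +{$,a,b,c}
  S→a C: FOLLOW(C) ⊇ FOLLOW(S) ⊇ {$,a,b,c}; new: +{$,a,b,c}
  S→b A: FOLLOW(A) ⊇ FOLLOW(S) ⊇ {$,a,b,c}; new: +{$,a,b,c}
  FOLLOW[S]={$,a,b,c}  FOLLOW[A]={$,a,b,c}  FOLLOW[B]={$,a,b,c}  FOLLOW[C]={$,a,b,c}
[2] (no change)
  FOLLOW[S]={$,a,b,c}  FOLLOW[A]={$,a,b,c}  FOLLOW[B]={$,a,b,c}  FOLLOW[C]={$,a,b,c}

FOLLOW(S) = ["$", "a", "b", "c"]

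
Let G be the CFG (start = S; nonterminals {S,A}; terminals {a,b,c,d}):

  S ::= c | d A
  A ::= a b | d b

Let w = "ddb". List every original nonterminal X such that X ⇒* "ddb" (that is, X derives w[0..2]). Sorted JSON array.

Convert to CNF:
  S -> T2 A | c
  A -> T0 T1 | T2 T1
  T0 -> a
  T1 -> b
  T2 -> d

Fill CYK table bottom-up (cells [i..j] with 0 ≤ i ≤ j ≤ 2 only):
  T[0,0] 'd' = {T2}  orig:{}
  T[1,1] 'd' = {T2}  orig:{}
  T[2,2] 'b' = {T1}  orig:{}
  T[0,1] 'dd' = ∅
  T[1,2] 'db' = {A}
  T[0,2] 'ddb' = {S}

Original NTs in T[0,2] deriving "ddb": ["S"]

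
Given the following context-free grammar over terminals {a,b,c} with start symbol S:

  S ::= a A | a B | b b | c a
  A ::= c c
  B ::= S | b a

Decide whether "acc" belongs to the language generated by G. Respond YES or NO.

Convert to CNF:
  S -> T0 T1 | T1 A | T1 B | T2 T2
  A -> T0 T0
  B -> T0 T1 | T1 A | T1 B | T2 T1 | T2 T2
  T0 -> c
  T1 -> a
  T2 -> b

Fill CYK table bottom-up:
  cell(0,0) a: {T1}  orig:{}
  cell(1,1) c: {T0}  orig:{}
  cell(2,2) c: {T0}  orig:{}
  cell(0,1) ac: ∅
  cell(1,2) cc: {A}
  cell(0,2) acc: {B,S}

S ∈ T[0,2] ⇒ YES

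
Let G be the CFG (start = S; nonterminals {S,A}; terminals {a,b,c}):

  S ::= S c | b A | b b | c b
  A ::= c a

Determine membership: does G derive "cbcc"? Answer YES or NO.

Convert to CNF:
  S -> S T0 | T0 T2 | T2 A | T2 T2
  A -> T0 T1
  T0 -> c
  T1 -> a
  T2 -> b

CYK fill:
  T[0,0] 'c' = {T0}  orig:{}
  T[1,1] 'b' = {T2}  orig:{}
  T[2,2] 'c' = {T0}  orig:{}
  T[3,3] 'c' = {T0}  orig:{}
  T[0,1] 'cb' = {S}
  T[1,2] 'bc' = ∅
  T[2,3] 'cc' = ∅
  T[0,2] 'cbc' = {S}
  T[1,3] 'bcc' = ∅
  T[0,3] 'cbcc' = {S}

S ∈ T[0,3] ⇒ YES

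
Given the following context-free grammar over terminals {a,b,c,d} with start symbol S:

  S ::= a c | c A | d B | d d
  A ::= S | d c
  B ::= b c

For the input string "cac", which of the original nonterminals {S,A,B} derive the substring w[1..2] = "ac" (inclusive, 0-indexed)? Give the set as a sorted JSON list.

CNF form of G:
  S -> T0 T1 | T1 A | T2 B | T2 T2
  A -> T0 T1 | T1 A | T2 B | T2 T1 | T2 T2
  B -> T3 T1
  T0 -> a
  T1 -> c
  T2 -> d
  T3 -> b

CYK table (by increasing span) (cells [i..j] with 1 ≤ i ≤ j ≤ 2 only):
  T[1,1] 'a' = {T0}  orig:{}
  T[2,2] 'c' = {T1}  orig:{}
  T[1,2] 'ac' = {A,S}

Original NTs in T[1,2] deriving "ac": ["A", "S"]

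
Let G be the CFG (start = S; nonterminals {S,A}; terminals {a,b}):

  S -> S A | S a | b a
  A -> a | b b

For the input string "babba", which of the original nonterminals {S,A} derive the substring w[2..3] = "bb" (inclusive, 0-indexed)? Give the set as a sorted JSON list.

CNF form of G:
  S -> S A | S T1 | T0 T1
  A -> T0 T0 | a
  T0 -> b
  T1 -> a

CYK table (by increasing span) — only the sub-triangle for w[2..3]:
  cell(2,2) b: {T0}  orig:{}
  cell(3,3) b: {T0}  orig:{}
  cell(2,3) bb: {A}

Original NTs in T[2,3] deriving "bb": ["A"]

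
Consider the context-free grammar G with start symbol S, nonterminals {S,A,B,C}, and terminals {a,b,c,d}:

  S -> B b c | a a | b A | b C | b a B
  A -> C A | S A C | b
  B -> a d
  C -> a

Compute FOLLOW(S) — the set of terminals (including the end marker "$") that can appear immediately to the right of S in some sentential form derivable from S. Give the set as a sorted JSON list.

FIRST sets, iterate to fixpoint:
pass 1:
  A via A→b: +{b}
  B via B→a d: +{a}
  C via C→a: +{a}
  S via S→B b c: +{a}
  S via S→b A: +{b}
  FIRST(S)={a,b}  FIRST(A)={b}  FIRST(B)={a}  FIRST(C)={a}
pass 2:
  A via A→C A: +{a}
  FIRST(S)={a,b}  FIRST(A)={a,b}  FIRST(B)={a}  FIRST(C)={a}
pass 3: (no change)
  FIRST(S)={a,b}  FIRST(A)={a,b}  FIRST(B)={a}  FIRST(C)={a}

Compute FOLLOW by fixpoint:
FOLLOW(S) := {$}
[1]
  A→C A: FOLLOW(C) ⊇ FIRST(A) = {a,b}; new: +{a,b}
  A→S A C: FOLLOW(S) ⊇ FIRST(A) = {a,b}; new: +{a,b}
  A→S A C: FOLLOW(A) ⊇ FIRST(C) = {a}; new: +{a}
  S→B b c: FOLLOW(B) ⊇ FIRST(b) = {b}; new: +{b}
  S→b A: FOLLOW(A) ⊇ FOLLOW(S) ⊇ {$,a,b}; new: +{$,b}
  S→b C: FOLLOW(C) ⊇ FOLLOW(S) ⊇ {$,a,b}; new: +{$}
  S→b a B: FOLLOW(B) ⊇ FOLLOW(S) ⊇ {$,a,b}; new: +{$,a}
  FOLLOW(S)={$,a,b}  FOLLOW(A)={$,a,b}  FOLLOW(B)={$,a,b}  FOLLOW(C)={$,a,b}
[2] (no change)
  FOLLOW(S)={$,a,b}  FOLLOW(A)={$,a,b}  FOLLOW(B)={$,a,b}  FOLLOW(C)={$,a,b}

FOLLOW(S) = ["$", "a", "b"]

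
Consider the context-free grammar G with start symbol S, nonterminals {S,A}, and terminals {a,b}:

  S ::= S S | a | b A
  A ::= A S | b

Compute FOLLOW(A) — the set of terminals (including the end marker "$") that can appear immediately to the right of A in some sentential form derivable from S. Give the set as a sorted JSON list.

FIRST iteration:
[1]
  A via A→b: +{b}
  S via S→a: +{a}
  S via S→b A: +{b}
  FIRST(S)={a,b}  FIRST(A)={b}
[2] (no change)
  FIRST(S)={a,b}  FIRST(A)={b}

FOLLOW iteration:
initialize: $ ∈ FOLLOW(S)
[1]
  A→A S: FOLLOW(A) ⊇ FIRST(S) = {a,b}; new: +{a,b}
  A→A S: FOLLOW(S) ⊇ FOLLOW(A) ⊇ {a,b}; new: +{a,b}
  S→b A: FOLLOW(A) ⊇ FOLLOW(S) ⊇ {$,a,b}; new: +{$}
  S: {$,a,b}  A: {$,a,b}
[2] (stable)
  S: {$,a,b}  A: {$,a,b}

FOLLOW(A) = ["$", "a", "b"]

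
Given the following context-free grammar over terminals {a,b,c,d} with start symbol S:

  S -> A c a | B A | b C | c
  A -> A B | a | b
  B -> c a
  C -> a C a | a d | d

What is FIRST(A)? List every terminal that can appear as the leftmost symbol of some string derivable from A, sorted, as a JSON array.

FIRST iteration:
iter 1:
  A via A→a: +{a}
  A via A→b: +{b}
  B via B→c a: +{c}
  C via C→a C a: +{a}
  C via C→d: +{d}
  S via S→A c a: +{a,b}
  S via S→B A: +{c}
  FIRST(S)={a,b,c}  FIRST(A)={a,b}  FIRST(B)={c}  FIRST(C)={a,d}
iter 2: (no change)
  FIRST(S)={a,b,c}  FIRST(A)={a,b}  FIRST(B)={c}  FIRST(C)={a,d}

FIRST(A) = ["a", "b"]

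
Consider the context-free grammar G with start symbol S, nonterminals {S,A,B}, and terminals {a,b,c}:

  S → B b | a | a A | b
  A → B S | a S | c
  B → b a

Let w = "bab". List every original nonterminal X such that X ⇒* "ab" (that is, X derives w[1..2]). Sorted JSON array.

Convert to CNF:
  S -> B T1 | T0 A | a | b
  A -> B S | T0 S | c
  B -> T1 T0
  T0 -> a
  T1 -> b

CYK fill, restricted to cells inside w[1..2]:
  T[1,1] 'a' = {S,T0}  orig:{S}
  T[2,2] 'b' = {S,T1}  orig:{S}
  T[1,2] 'ab' = {A}

Original NTs in T[1,2] deriving "ab": ["A"]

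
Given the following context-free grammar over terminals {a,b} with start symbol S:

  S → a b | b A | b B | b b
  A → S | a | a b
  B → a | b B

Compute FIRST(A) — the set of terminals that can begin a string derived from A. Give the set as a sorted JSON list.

FIRST iteration:
round 1:
  A via A→a: +{a}
  B via B→a: +{a}
  B via B→b B: +{b}
  S via S→a b: +{a}
  S via S→b A: +{b}
  FIRST(S)={a,b}  FIRST(A)={a}  FIRST(B)={a,b}
round 2:
  A via A→S: +{b}
  FIRST(S)={a,b}  FIRST(A)={a,b}  FIRST(B)={a,b}
round 3: — fixpoint
  FIRST(S)={a,b}  FIRST(A)={a,b}  FIRST(B)={a,b}

FIRST(A) = ["a", "b"]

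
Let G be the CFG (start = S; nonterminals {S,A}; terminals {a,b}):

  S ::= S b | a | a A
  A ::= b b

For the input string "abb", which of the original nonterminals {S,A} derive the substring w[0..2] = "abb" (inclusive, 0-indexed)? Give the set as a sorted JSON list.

Convert to CNF:
  S -> S T0 | T1 A | a
  A -> T0 T0
  T0 -> b
  T1 -> a

CYK table (by increasing span), restricted to cells inside w[0..2]:
  T[0,0] 'a' = {S,T1}  orig:{S}
  T[1,1] 'b' = {T0}  orig:{}
  T[2,2] 'b' = {T0}  orig:{}
  T[0,1] 'ab' = {S}
  T[1,2] 'bb' = {A}
  T[0,2] 'abb' = {S}

Original NTs in T[0,2] deriving "abb": ["S"]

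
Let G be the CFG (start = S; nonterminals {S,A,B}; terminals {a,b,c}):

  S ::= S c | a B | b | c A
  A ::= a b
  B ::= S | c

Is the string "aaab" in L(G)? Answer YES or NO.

Convert to CNF:
  S -> S T2 | T0 B | T2 A | b
  A -> T0 T1
  B -> S T2 | T0 B | T2 A | b | c
  T0 -> a
  T1 -> b
  T2 -> c

CYK table (by increasing span):
  [0..0]={T0}  "a"  orig:{}
  [1..1]={T0}  "a"  orig:{}
  [2..2]={T0}  "a"  orig:{}
  [3..3]={B,S,T1}  "b"  orig:{B,S}
  [0..1]=∅  "aa"
  [1..2]=∅  "aa"
  [2..3]={A,B,S}  "ab"
  [0..2]=∅  "aaa"
  [1..3]={B,S}  "aab"
  [0..3]={B,S}  "aaab"

S ∈ T[0,3] ⇒ YES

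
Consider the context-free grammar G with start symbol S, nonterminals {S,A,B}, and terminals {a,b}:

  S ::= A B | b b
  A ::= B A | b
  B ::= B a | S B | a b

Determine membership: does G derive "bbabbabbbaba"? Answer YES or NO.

CNF form of G:
  S -> A B | T1 T1
  A -> B A | b
  B -> B T0 | S B | T0 T1
  T0 -> a
  T1 -> b

CYK fill:
  T[0,0] 'b' = {A,T1}  orig:{A}
  T[1,1] 'b' = {A,T1}  orig:{A}
  T[2,2] 'a' = {T0}  orig:{}
  T[3,3] 'b' = {A,T1}  orig:{A}
  T[4,4] 'b' = {A,T1}  orig:{A}
  T[5,5] 'a' = {T0}  orig:{}
  T[6,6] 'b' = {A,T1}  orig:{A}
  T[7,7] 'b' = {A,T1}  orig:{A}
  T[8,8] 'b' = {A,T1}  orig:{A}
  T[9,9] 'a' = {T0}  orig:{}
  T[10,10] 'b' = {A,T1}  orig:{A}
  T[11,11] 'a' = {T0}  orig:{}
  T[0,1] 'bb' = {S}
  T[1,2] 'ba' = ∅
  T[2,3] 'ab' = {B}
  T[3,4] 'bb' = {S}
  T[4,5] 'ba' = ∅
  T[5,6] 'ab' = {B}
  T[6,7] 'bb' = {S}
  T[7,8] 'bb' = {S}
  T[8,9] 'ba' = ∅
  T[9,10] 'ab' = {B}
  T[10,11] 'ba' = ∅
  T[0,2] 'bba' = ∅
  T[1,3] 'bab' = {S}
  T[2,4] 'abb' = {A}
  T[3,5] 'bba' = ∅
  T[4,6] 'bab' = {S}
  T[5,7] 'abb' = {A}
  T[6,8] 'bbb' = ∅
  T[7,9] 'bba' = ∅
  T[8,10] 'bab' = {S}
  T[9,11] 'aba' = {B}
  T[0,3] 'bbab' = {B}
  T[1,4] 'babb' = ∅
  T[2,5] 'abba' = ∅
  T[3,6] 'bbab' = {B}
  T[4,7] 'babb' = ∅
  T[5,8] 'abbb' = ∅
  T[6,9] 'bbba' = ∅
  T[7,10] 'bbab' = {B}
  T[8,11] 'baba' = {S}
  T[0,4] 'bbabb' = {A}
  T[1,5] 'babba' = ∅
  T[2,6] 'abbab' = {S}
  T[3,7] 'bbabb' = {A}
  T[4,8] 'babbb' = ∅
  T[5,9] 'abbba' = ∅
  T[6,10] 'bbbab' = {S}
  T[7,11] 'bbaba' = {B}
  T[0,5] 'bbabba' = ∅
  T[1,6] 'babbab' = ∅
  T[2,7] 'abbabb' = ∅
  T[3,8] 'bbabbb' = ∅
  T[4,9] 'babbba' = ∅
  T[5,10] 'abbbab' = ∅
  T[6,11] 'bbbaba' = {S}
  T[0,6] 'bbabbab' = {S}
  T[1,7] 'babbabb' = ∅
  T[2,8] 'abbabbb' = ∅
  T[3,9] 'bbabbba' = ∅
  T[4,10] 'babbbab' = {B}
  T[5,11] 'abbbaba' = ∅
  T[0,7] 'bbabbabb' = ∅
  T[1,8] 'babbabbb' = ∅
  T[2,9] 'abbabbba' = ∅
  T[3,10] 'bbabbbab' = {S}
  T[4,11] 'babbbaba' = {B}
  T[0,8] 'bbabbabbb' = ∅
  T[1,9] 'babbabbba' = ∅
  T[2,10] 'abbabbbab' = {B}
  T[3,11] 'bbabbbaba' = {S}
  T[0,9] 'bbabbabbba' = ∅
  T[1,10] 'babbabbbab' = {B,S}
  T[2,11] 'abbabbbaba' = {B}
  T[0,10] 'bbabbabbbab' = {B,S}
  T[1,11] 'babbabbbaba' = {B,S}
  T[0,11] 'bbabbabbbaba' = {B,S}

S ∈ T[0,11] ⇒ YES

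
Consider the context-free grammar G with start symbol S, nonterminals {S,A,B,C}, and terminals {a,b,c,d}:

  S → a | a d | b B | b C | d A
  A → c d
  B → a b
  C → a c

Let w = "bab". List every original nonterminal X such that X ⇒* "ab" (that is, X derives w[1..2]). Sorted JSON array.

Convert to CNF:
  S -> T1 A | T2 T1 | T3 B | T3 C | a
  A -> T0 T1
  B -> T2 T3
  C -> T2 T0
  T0 -> c
  T1 -> d
  T2 -> a
  T3 -> b

Fill CYK table bottom-up, restricted to cells inside w[1..2]:
  [1..1]={S,T2}  "a"  orig:{S}
  [2..2]={T3}  "b"  orig:{}
  [1..2]={B}  "ab"

Original NTs in T[1,2] deriving "ab": ["B"]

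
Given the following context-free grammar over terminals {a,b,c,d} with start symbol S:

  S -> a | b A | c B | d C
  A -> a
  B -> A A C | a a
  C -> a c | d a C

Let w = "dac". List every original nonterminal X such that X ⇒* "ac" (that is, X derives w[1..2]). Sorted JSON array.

CNF form of G:
  S -> T1 B | T2 C | T3 A | a
  A -> a
  B -> A X4 | T0 T0
  C -> T0 T1 | T2 X5
  T0 -> a
  T1 -> c
  T2 -> d
  T3 -> b
  X4 -> A C
  X5 -> T0 C

CYK table (by increasing span), restricted to cells inside w[1..2]:
  cell(1,1) a: {A,S,T0}  orig:{A,S}
  cell(2,2) c: {T1}  orig:{}
  cell(1,2) ac: {C}

Original NTs in T[1,2] deriving "ac": ["C"]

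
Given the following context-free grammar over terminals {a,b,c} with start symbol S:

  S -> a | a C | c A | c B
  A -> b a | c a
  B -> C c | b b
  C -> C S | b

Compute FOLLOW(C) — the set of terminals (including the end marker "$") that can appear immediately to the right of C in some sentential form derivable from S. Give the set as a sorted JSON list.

FIRST sets, iterate to fixpoint:
iter 1:
  A via A→b a: +{b}
  A via A→c a: +{c}
  B via B→b b: +{b}
  C via C→b: +{b}
  S via S→a: +{a}
  S via S→c A: +{c}
  FIRST(S)={a,c}  FIRST(A)={b,c}  FIRST(B)={b}  FIRST(C)={b}
iter 2: (no change)
  FIRST(S)={a,c}  FIRST(A)={b,c}  FIRST(B)={b}  FIRST(C)={b}

Compute FOLLOW by fixpoint:
initialize: $ ∈ FOLLOW(S)
pass 1:
  B→C c: FOLLOW(C) ⊇ FIRST(c) = {c}; new: +{c}
  C→C S: FOLLOW(C) ⊇ FIRST(S) = {a,c}; new: +{a}
  C→C S: FOLLOW(S) ⊇ FOLLOW(C) ⊇ {a,c}; new: +{a,c}
  S→a C: FOLLOW(C) ⊇ FOLLOW(S) ⊇ {$,a,c}; new: +{$}
  S→c A: FOLLOW(A) ⊇ FOLLOW(S) ⊇ {$,a,c}; new: +{$,a,c}
  S→c B: FOLLOW(B) ⊇ FOLLOW(S) ⊇ {$,a,c}; new: +{$,a,c}
  FOLLOW(S)={$,a,c}  FOLLOW(A)={$,a,c}  FOLLOW(B)={$,a,c}  FOLLOW(C)={$,a,c}
pass 2: — fixpoint
  FOLLOW(S)={$,a,c}  FOLLOW(A)={$,a,c}  FOLLOW(B)={$,a,c}  FOLLOW(C)={$,a,c}

FOLLOW(C) = ["$", "a", "c"]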